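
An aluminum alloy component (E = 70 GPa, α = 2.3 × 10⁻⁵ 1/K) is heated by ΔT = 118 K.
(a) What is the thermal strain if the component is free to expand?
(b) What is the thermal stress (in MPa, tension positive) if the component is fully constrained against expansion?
(a) Free thermal strain ε_th = α·ΔT = (2.3 × 10⁻⁵) × 118 = 0.002714
(b) Fully constrained, the expansion is suppressed, so σ = -E·α·ΔT. Convert E = 70 GPa = 7 × 10¹⁰ Pa.
  σ = -(7 × 10¹⁰) × (2.3 × 10⁻⁵) × 118 = -1.9 × 10⁸ Pa = -190 MPa (compressive)
Final answer: (a) ε_th = 0.002714, (b) σ = -190 MPa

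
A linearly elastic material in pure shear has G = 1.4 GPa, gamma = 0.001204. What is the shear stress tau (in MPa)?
Model: a linearly elastic material in pure shear, so tau = G·gamma.
Convert to SI units:
  G = 1.4 GPa = 1.4 × 10⁹ Pa
Substitute:
  tau = (1.4 × 10⁹) × 0.001204
  tau = 1.686 × 10⁶ Pa
Convert: tau = 1.686 × 10⁶ Pa = 1.686 MPa
Final answer: tau = 1.686 MPa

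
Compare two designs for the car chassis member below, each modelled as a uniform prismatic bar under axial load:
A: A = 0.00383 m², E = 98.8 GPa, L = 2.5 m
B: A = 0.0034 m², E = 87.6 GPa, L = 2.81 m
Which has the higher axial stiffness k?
Model: a uniform prismatic bar under axial load, so k = (A·E) / L (SI units).
  A: k = (0.00383 × (9.88 × 10¹⁰)) / 2.5 = 1.514 × 10⁸ N/m = 151.4 MN/m
  B: k = (0.0034 × (8.76 × 10¹⁰)) / 2.81 = 1.06 × 10⁸ N/m = 106 MN/m
151.4 MN/m > 106 MN/m, so A is larger.
Final answer: A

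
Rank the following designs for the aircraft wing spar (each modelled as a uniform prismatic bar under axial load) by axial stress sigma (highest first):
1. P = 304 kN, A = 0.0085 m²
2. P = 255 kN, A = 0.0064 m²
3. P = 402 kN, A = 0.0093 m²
Model: a uniform prismatic bar under axial load, so sigma = P / A (SI units).
  Case 1: sigma = 304000 / 0.0085 = 3.576 × 10⁷ Pa = 35.76 MPa
  Case 2: sigma = 255000 / 0.0064 = 3.984 × 10⁷ Pa = 39.84 MPa
  Case 3: sigma = 402000 / 0.0093 = 4.323 × 10⁷ Pa = 43.23 MPa
Ordering: 43.23 MPa (case 3) > 39.84 MPa (case 2) > 35.76 MPa (case 1)
Final answer: 3, 2, 1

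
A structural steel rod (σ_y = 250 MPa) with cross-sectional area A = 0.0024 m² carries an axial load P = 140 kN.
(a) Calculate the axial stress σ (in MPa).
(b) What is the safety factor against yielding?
(a) Axial stress σ = P/A. Convert P = 140 kN = 140000 N.
  σ = 140000 / 0.0024 = 5.833 × 10⁷ Pa = 58.33 MPa
(b) Safety factor SF = σ_y/σ = 250 / 58.33 = 4.286
Final answer: (a) σ = 58.33 MPa, (b) SF = 4.286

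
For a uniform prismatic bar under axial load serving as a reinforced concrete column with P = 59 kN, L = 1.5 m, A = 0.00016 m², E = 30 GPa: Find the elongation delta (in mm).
Model: a uniform prismatic bar under axial load, so delta = (P·L) / (A·E).
Convert to SI units:
  P = 59 kN = 59000 N
  E = 30 GPa = 3 × 10¹⁰ Pa
Substitute:
  delta = (59000 × 1.5) / (0.00016 × (3 × 10¹⁰))
  delta = 0.01844 m
Convert: delta = 0.01844 m = 18.44 mm
Final answer: delta = 18.44 mm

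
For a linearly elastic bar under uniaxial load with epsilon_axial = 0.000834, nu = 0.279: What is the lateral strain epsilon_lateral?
Model: a linearly elastic bar under uniaxial load, so epsilon_lateral = -nu·epsilon_axial.
Substitute:
  epsilon_lateral = -(0.279 × 0.000834)
  epsilon_lateral = -0.0002327
Final answer: epsilon_lateral = -0.0002327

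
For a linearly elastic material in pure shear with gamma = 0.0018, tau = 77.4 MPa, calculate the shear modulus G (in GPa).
Model: a linearly elastic material in pure shear, so tau = G·gamma.
Solve for G: G = tau / gamma.
Convert to SI units:
  tau = 77.4 MPa = 7.74 × 10⁷ Pa
Substitute:
  G = (7.74 × 10⁷) / 0.0018
  G = 4.3 × 10¹⁰ Pa
Convert: G = 4.3 × 10¹⁰ Pa = 43 GPa
Final answer: G = 43 GPa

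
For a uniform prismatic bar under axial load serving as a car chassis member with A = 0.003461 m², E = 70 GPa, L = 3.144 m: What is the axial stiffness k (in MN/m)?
Model: a uniform prismatic bar under axial load, so k = (A·E) / L.
Convert to SI units:
  E = 70 GPa = 7 × 10¹⁰ Pa
Substitute:
  k = (0.003461 × (7 × 10¹⁰)) / 3.144
  k = 7.706 × 10⁷ N/m
Convert: k = 7.706 × 10⁷ N/m = 77.06 MN/m
Final answer: k = 77.06 MN/m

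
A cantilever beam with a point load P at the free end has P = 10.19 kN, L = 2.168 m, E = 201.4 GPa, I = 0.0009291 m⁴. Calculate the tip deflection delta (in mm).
Model: a cantilever beam with a point load P at the free end, so delta = (P·L^3) / (3·E·I).
Convert to SI units:
  P = 10.19 kN = 10190 N
  E = 201.4 GPa = 2.014 × 10¹¹ Pa
Substitute:
  delta = (10190 × 2.168^3) / (3 × (2.014 × 10¹¹) × 0.0009291)
  delta = 0.000185 m
Convert: delta = 0.000185 m = 0.185 mm
Final answer: delta = 0.185 mm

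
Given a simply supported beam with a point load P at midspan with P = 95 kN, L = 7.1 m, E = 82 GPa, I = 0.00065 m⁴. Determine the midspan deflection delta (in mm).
Model: a simply supported beam with a point load P at midspan, so delta = (P·L^3) / (48·E·I).
Convert to SI units:
  P = 95 kN = 95000 N
  E = 82 GPa = 8.2 × 10¹⁰ Pa
Substitute:
  delta = (95000 × 7.1^3) / (48 × (8.2 × 10¹⁰) × 0.00065)
  delta = 0.01329 m
Convert: delta = 0.01329 m = 13.29 mm
Final answer: delta = 13.29 mm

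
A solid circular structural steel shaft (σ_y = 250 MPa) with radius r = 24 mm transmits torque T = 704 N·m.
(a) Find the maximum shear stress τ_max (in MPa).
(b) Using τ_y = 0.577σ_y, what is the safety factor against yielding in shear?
(a) For a solid circular shaft, τ_max = T·r/J with J = π·r^4/2, i.e. τ_max = 2·T / (π·r^3). Convert r = 24 mm = 0.024 m.
  τ_max = (2 × 704) / (π × 0.024^3) = 3.242 × 10⁷ Pa = 32.42 MPa
(b) τ_y = 0.577 × 250 = 144.25 MPa
  SF = τ_y/τ_max = 144.25 / 32.42 = 4.449
Final answer: (a) τ_max = 32.42 MPa, (b) SF = 4.449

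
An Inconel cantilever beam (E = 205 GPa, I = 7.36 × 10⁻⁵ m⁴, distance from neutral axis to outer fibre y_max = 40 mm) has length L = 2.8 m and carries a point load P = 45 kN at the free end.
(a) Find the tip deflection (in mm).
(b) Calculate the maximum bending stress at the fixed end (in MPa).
(a) Tip deflection of a cantilever with an end point load: δ = P·L^3 / (3·E·I). Convert P = 45 kN = 45000 N, E = 205 GPa = 2.05 × 10¹¹ Pa.
  δ = (45000 × 2.8^3) / (3 × (2.05 × 10¹¹) × (7.36 × 10⁻⁵)) = 0.02182 m = 21.82 mm
(b) Maximum bending moment at the fixed end: M = P·L = 45000 × 2.8 = 126000 N·m. Convert y_max = 40 mm = 0.04 m.
  σ = M·y_max / I = (126000 × 0.04) / (7.36 × 10⁻⁵) = 6.848 × 10⁷ Pa = 68.48 MPa
Final answer: (a) δ = 21.82 mm, (b) σ = 68.48 MPa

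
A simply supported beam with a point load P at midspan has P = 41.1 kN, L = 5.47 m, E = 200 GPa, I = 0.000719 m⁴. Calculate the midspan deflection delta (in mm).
Model: a simply supported beam with a point load P at midspan, so delta = (P·L^3) / (48·E·I).
Convert to SI units:
  P = 41.1 kN = 41100 N
  E = 200 GPa = 2 × 10¹¹ Pa
Substitute:
  delta = (41100 × 5.47^3) / (48 × (2 × 10¹¹) × 0.000719)
  delta = 0.0009745 m
Convert: delta = 0.0009745 m = 0.9745 mm
Final answer: delta = 0.9745 mm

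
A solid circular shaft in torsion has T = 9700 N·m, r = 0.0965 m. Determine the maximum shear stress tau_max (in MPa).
Model: a solid circular shaft in torsion, so tau_max = (2·T) / (π·r^3).
Substitute:
  tau_max = (2 × 9700) / (π × 0.0965^3)
  tau_max = 6.872 × 10⁶ Pa
Convert: tau_max = 6.872 × 10⁶ Pa = 6.872 MPa
Final answer: tau_max = 6.872 MPa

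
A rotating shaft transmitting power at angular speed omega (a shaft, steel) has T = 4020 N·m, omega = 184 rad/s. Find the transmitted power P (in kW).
Model: a rotating shaft transmitting power at angular speed omega, so P = T·omega.
Substitute:
  P = 4020 × 184
  P = 739700 W
Convert: P = 739700 W = 739.7 kW
Final answer: P = 739.7 kW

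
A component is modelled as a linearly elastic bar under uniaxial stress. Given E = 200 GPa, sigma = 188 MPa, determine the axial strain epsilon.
Model: a linearly elastic bar under uniaxial stress, so sigma = E·epsilon.
Solve for epsilon: epsilon = sigma / E.
Convert to SI units:
  E = 200 GPa = 2 × 10¹¹ Pa
  sigma = 188 MPa = 1.88 × 10⁸ Pa
Substitute:
  epsilon = (1.88 × 10⁸) / (2 × 10¹¹)
  epsilon = 0.00094
Final answer: epsilon = 0.00094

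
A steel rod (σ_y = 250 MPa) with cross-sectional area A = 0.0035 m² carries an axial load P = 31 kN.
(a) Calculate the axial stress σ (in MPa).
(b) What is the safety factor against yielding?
(a) Axial stress σ = P/A. Convert P = 31 kN = 31000 N.
  σ = 31000 / 0.0035 = 8.857 × 10⁶ Pa = 8.857 MPa
(b) Safety factor SF = σ_y/σ = 250 / 8.857 = 28.23
Final answer: (a) σ = 8.857 MPa, (b) SF = 28.23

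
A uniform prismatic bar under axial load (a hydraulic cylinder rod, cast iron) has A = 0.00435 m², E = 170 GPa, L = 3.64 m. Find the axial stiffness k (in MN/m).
Model: a uniform prismatic bar under axial load, so k = (A·E) / L.
Convert to SI units:
  E = 170 GPa = 1.7 × 10¹¹ Pa
Substitute:
  k = (0.00435 × (1.7 × 10¹¹)) / 3.64
  k = 2.032 × 10⁸ N/m
Convert: k = 2.032 × 10⁸ N/m = 203.2 MN/m
Final answer: k = 203.2 MN/m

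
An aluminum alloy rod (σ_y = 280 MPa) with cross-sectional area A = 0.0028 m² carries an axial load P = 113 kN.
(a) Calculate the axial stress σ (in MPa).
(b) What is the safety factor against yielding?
(a) Axial stress σ = P/A. Convert P = 113 kN = 113000 N.
  σ = 113000 / 0.0028 = 4.036 × 10⁷ Pa = 40.36 MPa
(b) Safety factor SF = σ_y/σ = 280 / 40.36 = 6.938
Final answer: (a) σ = 40.36 MPa, (b) SF = 6.938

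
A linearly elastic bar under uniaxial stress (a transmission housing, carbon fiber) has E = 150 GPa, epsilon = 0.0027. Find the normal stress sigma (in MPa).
Model: a linearly elastic bar under uniaxial stress, so sigma = E·epsilon.
Convert to SI units:
  E = 150 GPa = 1.5 × 10¹¹ Pa
Substitute:
  sigma = (1.5 × 10¹¹) × 0.0027
  sigma = 4.05 × 10⁸ Pa
Convert: sigma = 4.05 × 10⁸ Pa = 405 MPa
Final answer: sigma = 405 MPa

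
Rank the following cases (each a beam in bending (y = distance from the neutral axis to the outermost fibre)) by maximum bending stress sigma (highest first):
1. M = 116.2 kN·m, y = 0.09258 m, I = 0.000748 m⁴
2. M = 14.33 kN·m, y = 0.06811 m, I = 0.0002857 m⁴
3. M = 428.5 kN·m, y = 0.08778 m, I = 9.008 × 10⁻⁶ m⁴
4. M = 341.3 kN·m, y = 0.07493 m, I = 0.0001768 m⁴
Model: a beam in bending (y = distance from the neutral axis to the outermost fibre), so sigma = (M·y) / I (SI units).
  Case 1: sigma = (116200 × 0.09258) / 0.000748 = 1.438 × 10⁷ Pa = 14.38 MPa
  Case 2: sigma = (14330 × 0.06811) / 0.0002857 = 3.416 × 10⁶ Pa = 3.416 MPa
  Case 3: sigma = (428500 × 0.08778) / (9.008 × 10⁻⁶) = 4.176 × 10⁹ Pa = 4176 MPa
  Case 4: sigma = (341300 × 0.07493) / 0.0001768 = 1.446 × 10⁸ Pa = 144.6 MPa
Ordering: 4176 MPa (case 3) > 144.6 MPa (case 4) > 14.38 MPa (case 1) > 3.416 MPa (case 2)
Final answer: 3, 4, 1, 2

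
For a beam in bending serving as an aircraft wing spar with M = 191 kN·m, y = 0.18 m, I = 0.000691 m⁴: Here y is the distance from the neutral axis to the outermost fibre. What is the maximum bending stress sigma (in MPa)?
Model: a beam in bending, so sigma = (M·y) / I.
Convert to SI units:
  M = 191 kN·m = 191000 N·m
Substitute:
  sigma = (191000 × 0.18) / 0.000691
  sigma = 4.975 × 10⁷ Pa
Convert: sigma = 4.975 × 10⁷ Pa = 49.75 MPa
Final answer: sigma = 49.75 MPa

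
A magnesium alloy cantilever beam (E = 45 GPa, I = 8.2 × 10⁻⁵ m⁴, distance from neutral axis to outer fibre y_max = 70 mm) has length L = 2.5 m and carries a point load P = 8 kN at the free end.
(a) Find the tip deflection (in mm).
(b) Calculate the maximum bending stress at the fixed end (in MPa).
(a) Tip deflection of a cantilever with an end point load: δ = P·L^3 / (3·E·I). Convert P = 8 kN = 8000 N, E = 45 GPa = 4.5 × 10¹⁰ Pa.
  δ = (8000 × 2.5^3) / (3 × (4.5 × 10¹⁰) × (8.2 × 10⁻⁵)) = 0.01129 m = 11.29 mm
(b) Maximum bending moment at the fixed end: M = P·L = 8000 × 2.5 = 20000 N·m. Convert y_max = 70 mm = 0.07 m.
  σ = M·y_max / I = (20000 × 0.07) / (8.2 × 10⁻⁵) = 1.707 × 10⁷ Pa = 17.07 MPa
Final answer: (a) δ = 11.29 mm, (b) σ = 17.07 MPa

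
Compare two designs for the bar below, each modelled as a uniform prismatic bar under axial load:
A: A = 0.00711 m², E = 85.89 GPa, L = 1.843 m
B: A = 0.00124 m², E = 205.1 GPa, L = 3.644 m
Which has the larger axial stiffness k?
Model: a uniform prismatic bar under axial load, so k = (A·E) / L (SI units).
  A: k = (0.00711 × (8.589 × 10¹⁰)) / 1.843 = 3.313 × 10⁸ N/m = 331.3 MN/m
  B: k = (0.00124 × (2.051 × 10¹¹)) / 3.644 = 6.979 × 10⁷ N/m = 69.79 MN/m
331.3 MN/m > 69.79 MN/m, so A is larger.
Final answer: A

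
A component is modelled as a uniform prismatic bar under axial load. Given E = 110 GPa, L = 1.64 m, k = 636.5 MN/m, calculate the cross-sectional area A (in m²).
Model: a uniform prismatic bar under axial load, so k = (A·E) / L.
Solve for A: A = (k·L) / E.
Convert to SI units:
  E = 110 GPa = 1.1 × 10¹¹ Pa
  k = 636.5 MN/m = 6.365 × 10⁸ N/m
Substitute:
  A = ((6.365 × 10⁸) × 1.64) / (1.1 × 10¹¹)
  A = 0.00949 m²
Final answer: A = 0.00949 m²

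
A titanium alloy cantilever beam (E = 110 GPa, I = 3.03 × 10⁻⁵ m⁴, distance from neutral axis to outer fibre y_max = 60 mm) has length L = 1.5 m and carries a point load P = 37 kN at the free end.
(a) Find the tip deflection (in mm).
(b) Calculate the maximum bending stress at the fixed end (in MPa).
(a) Tip deflection of a cantilever with an end point load: δ = P·L^3 / (3·E·I). Convert P = 37 kN = 37000 N, E = 110 GPa = 1.1 × 10¹¹ Pa.
  δ = (37000 × 1.5^3) / (3 × (1.1 × 10¹¹) × (3.03 × 10⁻⁵)) = 0.01249 m = 12.49 mm
(b) Maximum bending moment at the fixed end: M = P·L = 37000 × 1.5 = 55500 N·m. Convert y_max = 60 mm = 0.06 m.
  σ = M·y_max / I = (55500 × 0.06) / (3.03 × 10⁻⁵) = 1.099 × 10⁸ Pa = 109.9 MPa
Final answer: (a) δ = 12.49 mm, (b) σ = 109.9 MPa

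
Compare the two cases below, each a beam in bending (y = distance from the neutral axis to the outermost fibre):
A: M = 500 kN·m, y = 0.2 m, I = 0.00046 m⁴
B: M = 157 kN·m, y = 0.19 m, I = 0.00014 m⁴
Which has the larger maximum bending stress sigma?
Model: a beam in bending (y = distance from the neutral axis to the outermost fibre), so sigma = (M·y) / I (SI units).
  A: sigma = (500000 × 0.2) / 0.00046 = 2.174 × 10⁸ Pa = 217.4 MPa
  B: sigma = (157000 × 0.19) / 0.00014 = 2.131 × 10⁸ Pa = 213.1 MPa
217.4 MPa > 213.1 MPa, so A is larger.
Final answer: A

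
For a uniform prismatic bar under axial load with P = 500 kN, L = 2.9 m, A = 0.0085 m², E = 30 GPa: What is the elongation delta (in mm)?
Model: a uniform prismatic bar under axial load, so delta = (P·L) / (A·E).
Convert to SI units:
  P = 500 kN = 500000 N
  E = 30 GPa = 3 × 10¹⁰ Pa
Substitute:
  delta = (500000 × 2.9) / (0.0085 × (3 × 10¹⁰))
  delta = 0.005686 m
Convert: delta = 0.005686 m = 5.686 mm
Final answer: delta = 5.686 mm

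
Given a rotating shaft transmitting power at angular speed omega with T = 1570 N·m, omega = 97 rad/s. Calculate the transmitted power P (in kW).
Model: a rotating shaft transmitting power at angular speed omega, so P = T·omega.
Substitute:
  P = 1570 × 97
  P = 152300 W
Convert: P = 152300 W = 152.3 kW
Final answer: P = 152.3 kW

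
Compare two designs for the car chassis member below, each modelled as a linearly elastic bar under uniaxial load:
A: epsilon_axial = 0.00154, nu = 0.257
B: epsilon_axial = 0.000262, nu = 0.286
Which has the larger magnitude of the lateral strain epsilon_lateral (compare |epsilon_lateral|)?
Model: a linearly elastic bar under uniaxial load, so epsilon_lateral = -nu·epsilon_axial (SI units).
  A: epsilon_lateral = -(0.257 × 0.00154) = -0.0003958
  B: epsilon_lateral = -(0.286 × 0.000262) = -7.493 × 10⁻⁵
|epsilon_lateral|: A = 0.0003958, B = 7.493 × 10⁻⁵, so A is larger in magnitude.
Final answer: A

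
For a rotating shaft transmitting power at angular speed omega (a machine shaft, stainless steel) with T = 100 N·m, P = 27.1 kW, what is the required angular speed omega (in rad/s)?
Model: a rotating shaft transmitting power at angular speed omega, so P = T·omega.
Solve for omega: omega = P / T.
Convert to SI units:
  P = 27.1 kW = 27100 W
Substitute:
  omega = 27100 / 100
  omega = 271 rad/s
Final answer: omega = 271 rad/s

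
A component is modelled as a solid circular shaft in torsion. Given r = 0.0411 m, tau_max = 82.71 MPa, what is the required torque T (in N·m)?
Model: a solid circular shaft in torsion, so tau_max = (2·T) / (π·r^3).
Solve for T: T = (π·tau_max·r^3) / 2.
Convert to SI units:
  tau_max = 82.71 MPa = 8.271 × 10⁷ Pa
Substitute:
  T = (π × (8.271 × 10⁷) × 0.0411^3) / 2
  T = 9020 N·m
Final answer: T = 9020 N·m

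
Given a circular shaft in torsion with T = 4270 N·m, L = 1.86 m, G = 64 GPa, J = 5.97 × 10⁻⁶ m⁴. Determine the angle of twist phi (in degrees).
Model: a circular shaft in torsion, so phi = (T·L) / (G·J).
Convert to SI units:
  G = 64 GPa = 6.4 × 10¹⁰ Pa
Substitute:
  phi = (4270 × 1.86) / ((6.4 × 10¹⁰) × (5.97 × 10⁻⁶))
  phi = 0.02079 rad
Convert to degrees: phi = 0.02079 × 180/π = 1.191°
Final answer: phi = 1.191°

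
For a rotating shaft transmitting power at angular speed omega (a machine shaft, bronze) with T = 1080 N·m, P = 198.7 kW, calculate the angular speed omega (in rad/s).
Model: a rotating shaft transmitting power at angular speed omega, so P = T·omega.
Solve for omega: omega = P / T.
Convert to SI units:
  P = 198.7 kW = 198700 W
Substitute:
  omega = 198700 / 1080
  omega = 184 rad/s
Final answer: omega = 184 rad/s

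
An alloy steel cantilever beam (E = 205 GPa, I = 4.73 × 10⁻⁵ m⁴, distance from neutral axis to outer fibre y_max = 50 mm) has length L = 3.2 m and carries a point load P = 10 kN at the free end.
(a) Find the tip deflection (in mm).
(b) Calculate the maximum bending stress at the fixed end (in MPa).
(a) Tip deflection of a cantilever with an end point load: δ = P·L^3 / (3·E·I). Convert P = 10 kN = 10000 N, E = 205 GPa = 2.05 × 10¹¹ Pa.
  δ = (10000 × 3.2^3) / (3 × (2.05 × 10¹¹) × (4.73 × 10⁻⁵)) = 0.01126 m = 11.26 mm
(b) Maximum bending moment at the fixed end: M = P·L = 10000 × 3.2 = 32000 N·m. Convert y_max = 50 mm = 0.05 m.
  σ = M·y_max / I = (32000 × 0.05) / (4.73 × 10⁻⁵) = 3.383 × 10⁷ Pa = 33.83 MPa
Final answer: (a) δ = 11.26 mm, (b) σ = 33.83 MPa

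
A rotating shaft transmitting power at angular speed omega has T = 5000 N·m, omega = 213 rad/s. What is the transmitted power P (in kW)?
Model: a rotating shaft transmitting power at angular speed omega, so P = T·omega.
Substitute:
  P = 5000 × 213
  P = 1.065 × 10⁶ W
Convert: P = 1.065 × 10⁶ W = 1065 kW
Final answer: P = 1065 kW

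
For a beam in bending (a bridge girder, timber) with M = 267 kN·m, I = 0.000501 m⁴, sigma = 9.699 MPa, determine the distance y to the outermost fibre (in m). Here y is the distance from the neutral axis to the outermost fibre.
Model: a beam in bending, so sigma = (M·y) / I.
Solve for y: y = (sigma·I) / M.
Convert to SI units:
  M = 267 kN·m = 267000 N·m
  sigma = 9.699 MPa = 9.699 × 10⁶ Pa
Substitute:
  y = ((9.699 × 10⁶) × 0.000501) / 267000
  y = 0.0182 m
Final answer: y = 0.0182 m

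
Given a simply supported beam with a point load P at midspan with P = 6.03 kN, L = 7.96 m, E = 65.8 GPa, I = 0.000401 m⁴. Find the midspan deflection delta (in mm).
Model: a simply supported beam with a point load P at midspan, so delta = (P·L^3) / (48·E·I).
Convert to SI units:
  P = 6.03 kN = 6030 N
  E = 65.8 GPa = 6.58 × 10¹⁰ Pa
Substitute:
  delta = (6030 × 7.96^3) / (48 × (6.58 × 10¹⁰) × 0.000401)
  delta = 0.002401 m
Convert: delta = 0.002401 m = 2.401 mm
Final answer: delta = 2.401 mm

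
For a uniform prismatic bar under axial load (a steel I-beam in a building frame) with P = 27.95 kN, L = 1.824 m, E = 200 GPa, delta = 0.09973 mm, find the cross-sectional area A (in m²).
Model: a uniform prismatic bar under axial load, so delta = (P·L) / (A·E).
Solve for A: A = (P·L) / (delta·E).
Convert to SI units:
  P = 27.95 kN = 27950 N
  E = 200 GPa = 2 × 10¹¹ Pa
  delta = 0.09973 mm = 9.973 × 10⁻⁵ m
Substitute:
  A = (27950 × 1.824) / ((9.973 × 10⁻⁵) × (2 × 10¹¹))
  A = 0.002556 m²
Final answer: A = 0.002556 m²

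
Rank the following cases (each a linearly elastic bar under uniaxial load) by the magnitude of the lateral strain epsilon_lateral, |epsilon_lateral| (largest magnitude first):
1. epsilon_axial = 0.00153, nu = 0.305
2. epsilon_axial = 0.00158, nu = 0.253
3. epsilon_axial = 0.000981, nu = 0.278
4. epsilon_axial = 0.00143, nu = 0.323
Model: a linearly elastic bar under uniaxial load, so epsilon_lateral = -nu·epsilon_axial (SI units).
  Case 1: epsilon_lateral = -(0.305 × 0.00153) = -0.0004666
  Case 2: epsilon_lateral = -(0.253 × 0.00158) = -0.0003997
  Case 3: epsilon_lateral = -(0.278 × 0.000981) = -0.0002727
  Case 4: epsilon_lateral = -(0.323 × 0.00143) = -0.0004619
Ordering by |epsilon_lateral|: 0.0004666 (case 1) > 0.0004619 (case 4) > 0.0003997 (case 2) > 0.0002727 (case 3)
Final answer: 1, 4, 2, 3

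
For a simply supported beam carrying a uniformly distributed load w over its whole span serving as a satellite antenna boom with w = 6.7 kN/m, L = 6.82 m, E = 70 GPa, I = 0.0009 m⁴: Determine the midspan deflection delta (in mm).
Model: a simply supported beam carrying a uniformly distributed load w over its whole span, so delta = (5·w·L^4) / (384·E·I).
Convert to SI units:
  w = 6.7 kN/m = 6700 N/m
  E = 70 GPa = 7 × 10¹⁰ Pa
Substitute:
  delta = (5 × 6700 × 6.82^4) / (384 × (7 × 10¹⁰) × 0.0009)
  delta = 0.002996 m
Convert: delta = 0.002996 m = 2.996 mm
Final answer: delta = 2.996 mm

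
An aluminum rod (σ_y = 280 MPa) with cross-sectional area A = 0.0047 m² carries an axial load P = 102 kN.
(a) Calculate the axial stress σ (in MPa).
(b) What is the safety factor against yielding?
(a) Axial stress σ = P/A. Convert P = 102 kN = 102000 N.
  σ = 102000 / 0.0047 = 2.17 × 10⁷ Pa = 21.7 MPa
(b) Safety factor SF = σ_y/σ = 280 / 21.7 = 12.9
Final answer: (a) σ = 21.7 MPa, (b) SF = 12.9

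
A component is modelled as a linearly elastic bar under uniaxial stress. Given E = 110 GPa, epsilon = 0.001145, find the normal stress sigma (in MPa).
Model: a linearly elastic bar under uniaxial stress, so epsilon = sigma / E.
Solve for sigma: sigma = epsilon·E.
Convert to SI units:
  E = 110 GPa = 1.1 × 10¹¹ Pa
Substitute:
  sigma = 0.001145 × (1.1 × 10¹¹)
  sigma = 1.26 × 10⁸ Pa
Convert: sigma = 1.26 × 10⁸ Pa = 126 MPa
Final answer: sigma = 126 MPa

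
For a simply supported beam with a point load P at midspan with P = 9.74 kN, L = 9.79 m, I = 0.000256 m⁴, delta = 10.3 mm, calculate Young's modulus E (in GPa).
Model: a simply supported beam with a point load P at midspan, so delta = (P·L^3) / (48·E·I).
Solve for E: E = (P·L^3) / (48·delta·I).
Convert to SI units:
  P = 9.74 kN = 9740 N
  delta = 10.3 mm = 0.0103 m
Substitute:
  E = (9740 × 9.79^3) / (48 × 0.0103 × 0.000256)
  E = 7.221 × 10¹⁰ Pa
Convert: E = 7.221 × 10¹⁰ Pa = 72.21 GPa
Final answer: E = 72.21 GPa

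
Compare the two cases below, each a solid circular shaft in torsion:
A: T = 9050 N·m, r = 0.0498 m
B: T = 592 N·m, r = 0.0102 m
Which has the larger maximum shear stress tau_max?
Model: a solid circular shaft in torsion, so tau_max = (2·T) / (π·r^3) (SI units).
  A: tau_max = (2 × 9050) / (π × 0.0498^3) = 4.665 × 10⁷ Pa = 46.65 MPa
  B: tau_max = (2 × 592) / (π × 0.0102^3) = 3.551 × 10⁸ Pa = 355.1 MPa
355.1 MPa > 46.65 MPa, so B is larger.
Final answer: B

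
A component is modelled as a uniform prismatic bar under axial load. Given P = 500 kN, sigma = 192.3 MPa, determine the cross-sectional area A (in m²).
Model: a uniform prismatic bar under axial load, so sigma = P / A.
Solve for A: A = P / sigma.
Convert to SI units:
  P = 500 kN = 500000 N
  sigma = 192.3 MPa = 1.923 × 10⁸ Pa
Substitute:
  A = 500000 / (1.923 × 10⁸)
  A = 0.0026 m²
Final answer: A = 0.0026 m²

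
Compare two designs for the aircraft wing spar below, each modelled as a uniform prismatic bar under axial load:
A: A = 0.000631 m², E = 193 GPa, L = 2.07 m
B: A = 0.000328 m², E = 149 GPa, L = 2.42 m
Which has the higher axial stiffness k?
Model: a uniform prismatic bar under axial load, so k = (A·E) / L (SI units).
  A: k = (0.000631 × (1.93 × 10¹¹)) / 2.07 = 5.883 × 10⁷ N/m = 58.83 MN/m
  B: k = (0.000328 × (1.49 × 10¹¹)) / 2.42 = 2.02 × 10⁷ N/m = 20.2 MN/m
58.83 MN/m > 20.2 MN/m, so A is larger.
Final answer: A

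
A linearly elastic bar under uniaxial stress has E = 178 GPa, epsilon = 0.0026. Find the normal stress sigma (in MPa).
Model: a linearly elastic bar under uniaxial stress, so sigma = E·epsilon.
Convert to SI units:
  E = 178 GPa = 1.78 × 10¹¹ Pa
Substitute:
  sigma = (1.78 × 10¹¹) × 0.0026
  sigma = 4.628 × 10⁸ Pa
Convert: sigma = 4.628 × 10⁸ Pa = 462.8 MPa
Final answer: sigma = 462.8 MPa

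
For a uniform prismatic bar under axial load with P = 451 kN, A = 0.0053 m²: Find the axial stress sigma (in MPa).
Model: a uniform prismatic bar under axial load, so sigma = P / A.
Convert to SI units:
  P = 451 kN = 451000 N
Substitute:
  sigma = 451000 / 0.0053
  sigma = 8.509 × 10⁷ Pa
Convert: sigma = 8.509 × 10⁷ Pa = 85.09 MPa
Final answer: sigma = 85.09 MPa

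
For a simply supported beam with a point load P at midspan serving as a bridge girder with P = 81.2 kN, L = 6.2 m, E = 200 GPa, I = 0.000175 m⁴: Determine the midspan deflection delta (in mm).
Model: a simply supported beam with a point load P at midspan, so delta = (P·L^3) / (48·E·I).
Convert to SI units:
  P = 81.2 kN = 81200 N
  E = 200 GPa = 2 × 10¹¹ Pa
Substitute:
  delta = (81200 × 6.2^3) / (48 × (2 × 10¹¹) × 0.000175)
  delta = 0.01152 m
Convert: delta = 0.01152 m = 11.52 mm
Final answer: delta = 11.52 mm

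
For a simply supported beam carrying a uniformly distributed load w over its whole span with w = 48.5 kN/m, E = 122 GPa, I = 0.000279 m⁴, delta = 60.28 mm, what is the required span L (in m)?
Model: a simply supported beam carrying a uniformly distributed load w over its whole span, so delta = (5·w·L^4) / (384·E·I).
Solve for L: L = ((384·delta·E·I) / (5·w))^(1/4).
Convert to SI units:
  w = 48.5 kN/m = 48500 N/m
  E = 122 GPa = 1.22 × 10¹¹ Pa
  delta = 60.28 mm = 0.06028 m
Substitute:
  L = ((384 × 0.06028 × (1.22 × 10¹¹) × 0.000279) / (5 × 48500))^(1/4)
  L = 7.55 m
Final answer: L = 7.55 m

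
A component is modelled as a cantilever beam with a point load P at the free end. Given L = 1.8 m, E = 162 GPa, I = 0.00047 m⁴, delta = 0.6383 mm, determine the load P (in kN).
Model: a cantilever beam with a point load P at the free end, so delta = (P·L^3) / (3·E·I).
Solve for P: P = (3·delta·E·I) / L^3.
Convert to SI units:
  E = 162 GPa = 1.62 × 10¹¹ Pa
  delta = 0.6383 mm = 0.0006383 m
Substitute:
  P = (3 × 0.0006383 × (1.62 × 10¹¹) × 0.00047) / 1.8^3
  P = 25000 N
Convert: P = 25000 N = 25 kN
Final answer: P = 25 kN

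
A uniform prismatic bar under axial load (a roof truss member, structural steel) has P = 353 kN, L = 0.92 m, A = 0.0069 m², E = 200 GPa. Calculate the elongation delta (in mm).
Model: a uniform prismatic bar under axial load, so delta = (P·L) / (A·E).
Convert to SI units:
  P = 353 kN = 353000 N
  E = 200 GPa = 2 × 10¹¹ Pa
Substitute:
  delta = (353000 × 0.92) / (0.0069 × (2 × 10¹¹))
  delta = 0.0002353 m
Convert: delta = 0.0002353 m = 0.2353 mm
Final answer: delta = 0.2353 mm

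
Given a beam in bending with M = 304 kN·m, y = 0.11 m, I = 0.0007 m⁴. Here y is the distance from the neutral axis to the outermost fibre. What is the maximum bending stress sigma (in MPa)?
Model: a beam in bending, so sigma = (M·y) / I.
Convert to SI units:
  M = 304 kN·m = 304000 N·m
Substitute:
  sigma = (304000 × 0.11) / 0.0007
  sigma = 4.777 × 10⁷ Pa
Convert: sigma = 4.777 × 10⁷ Pa = 47.77 MPa
Final answer: sigma = 47.77 MPa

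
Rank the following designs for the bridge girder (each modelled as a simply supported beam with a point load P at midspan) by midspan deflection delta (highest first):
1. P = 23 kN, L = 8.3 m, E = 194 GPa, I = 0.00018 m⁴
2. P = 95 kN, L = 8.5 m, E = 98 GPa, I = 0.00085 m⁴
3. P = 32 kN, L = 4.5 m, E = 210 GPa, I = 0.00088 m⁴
Model: a simply supported beam with a point load P at midspan, so delta = (P·L^3) / (48·E·I) (SI units).
  Case 1: delta = (23000 × 8.3^3) / (48 × (1.94 × 10¹¹) × 0.00018) = 0.007846 m = 7.846 mm
  Case 2: delta = (95000 × 8.5^3) / (48 × (9.8 × 10¹⁰) × 0.00085) = 0.01459 m = 14.59 mm
  Case 3: delta = (32000 × 4.5^3) / (48 × (2.1 × 10¹¹) × 0.00088) = 0.0003287 m = 0.3287 mm
Ordering: 14.59 mm (case 2) > 7.846 mm (case 1) > 0.3287 mm (case 3)
Final answer: 2, 1, 3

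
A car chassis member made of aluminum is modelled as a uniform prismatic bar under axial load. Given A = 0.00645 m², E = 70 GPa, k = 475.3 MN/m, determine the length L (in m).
Model: a uniform prismatic bar under axial load, so k = (A·E) / L.
Solve for L: L = (A·E) / k.
Convert to SI units:
  E = 70 GPa = 7 × 10¹⁰ Pa
  k = 475.3 MN/m = 4.753 × 10⁸ N/m
Substitute:
  L = (0.00645 × (7 × 10¹⁰)) / (4.753 × 10⁸)
  L = 0.9499 m
Final answer: L = 0.9499 m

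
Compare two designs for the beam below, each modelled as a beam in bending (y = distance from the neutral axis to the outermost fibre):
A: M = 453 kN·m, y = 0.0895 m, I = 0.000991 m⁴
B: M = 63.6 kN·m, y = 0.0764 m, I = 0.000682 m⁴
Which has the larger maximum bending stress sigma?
Model: a beam in bending (y = distance from the neutral axis to the outermost fibre), so sigma = (M·y) / I (SI units).
  A: sigma = (453000 × 0.0895) / 0.000991 = 4.091 × 10⁷ Pa = 40.91 MPa
  B: sigma = (63600 × 0.0764) / 0.000682 = 7.125 × 10⁶ Pa = 7.125 MPa
40.91 MPa > 7.125 MPa, so A is larger.
Final answer: A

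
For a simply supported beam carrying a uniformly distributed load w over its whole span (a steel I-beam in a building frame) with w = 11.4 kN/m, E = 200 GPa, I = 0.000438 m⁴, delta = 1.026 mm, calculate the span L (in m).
Model: a simply supported beam carrying a uniformly distributed load w over its whole span, so delta = (5·w·L^4) / (384·E·I).
Solve for L: L = ((384·delta·E·I) / (5·w))^(1/4).
Convert to SI units:
  w = 11.4 kN/m = 11400 N/m
  E = 200 GPa = 2 × 10¹¹ Pa
  delta = 1.026 mm = 0.001026 m
Substitute:
  L = ((384 × 0.001026 × (2 × 10¹¹) × 0.000438) / (5 × 11400))^(1/4)
  L = 4.961 m
Final answer: L = 4.961 m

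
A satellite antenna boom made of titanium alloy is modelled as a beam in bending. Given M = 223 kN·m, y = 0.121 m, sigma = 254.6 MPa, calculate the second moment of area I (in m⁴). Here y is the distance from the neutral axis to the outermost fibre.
Model: a beam in bending, so sigma = (M·y) / I.
Solve for I: I = (M·y) / sigma.
Convert to SI units:
  M = 223 kN·m = 223000 N·m
  sigma = 254.6 MPa = 2.546 × 10⁸ Pa
Substitute:
  I = (223000 × 0.121) / (2.546 × 10⁸)
  I = 0.000106 m⁴
Final answer: I = 0.000106 m⁴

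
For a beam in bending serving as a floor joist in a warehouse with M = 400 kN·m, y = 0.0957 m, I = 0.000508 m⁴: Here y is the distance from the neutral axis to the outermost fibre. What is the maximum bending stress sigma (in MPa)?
Model: a beam in bending, so sigma = (M·y) / I.
Convert to SI units:
  M = 400 kN·m = 400000 N·m
Substitute:
  sigma = (400000 × 0.0957) / 0.000508
  sigma = 7.535 × 10⁷ Pa
Convert: sigma = 7.535 × 10⁷ Pa = 75.35 MPa
Final answer: sigma = 75.35 MPa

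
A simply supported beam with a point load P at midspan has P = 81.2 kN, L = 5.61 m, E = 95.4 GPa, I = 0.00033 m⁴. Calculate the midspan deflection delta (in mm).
Model: a simply supported beam with a point load P at midspan, so delta = (P·L^3) / (48·E·I).
Convert to SI units:
  P = 81.2 kN = 81200 N
  E = 95.4 GPa = 9.54 × 10¹⁰ Pa
Substitute:
  delta = (81200 × 5.61^3) / (48 × (9.54 × 10¹⁰) × 0.00033)
  delta = 0.009487 m
Convert: delta = 0.009487 m = 9.487 mm
Final answer: delta = 9.487 mm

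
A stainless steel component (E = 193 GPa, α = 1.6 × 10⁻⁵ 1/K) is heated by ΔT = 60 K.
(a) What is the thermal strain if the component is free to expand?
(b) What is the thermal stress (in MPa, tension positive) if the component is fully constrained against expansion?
(a) Free thermal strain ε_th = α·ΔT = (1.6 × 10⁻⁵) × 60 = 0.00096
(b) Fully constrained, the expansion is suppressed, so σ = -E·α·ΔT. Convert E = 193 GPa = 1.93 × 10¹¹ Pa.
  σ = -(1.93 × 10¹¹) × (1.6 × 10⁻⁵) × 60 = -1.853 × 10⁸ Pa = -185.3 MPa (compressive)
Final answer: (a) ε_th = 0.00096, (b) σ = -185.3 MPa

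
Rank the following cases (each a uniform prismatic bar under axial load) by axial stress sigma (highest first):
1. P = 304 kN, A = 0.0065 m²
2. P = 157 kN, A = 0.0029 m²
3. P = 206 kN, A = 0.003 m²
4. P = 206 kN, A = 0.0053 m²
Model: a uniform prismatic bar under axial load, so sigma = P / A (SI units).
  Case 1: sigma = 304000 / 0.0065 = 4.677 × 10⁷ Pa = 46.77 MPa
  Case 2: sigma = 157000 / 0.0029 = 5.414 × 10⁷ Pa = 54.14 MPa
  Case 3: sigma = 206000 / 0.003 = 6.867 × 10⁷ Pa = 68.67 MPa
  Case 4: sigma = 206000 / 0.0053 = 3.887 × 10⁷ Pa = 38.87 MPa
Ordering: 68.67 MPa (case 3) > 54.14 MPa (case 2) > 46.77 MPa (case 1) > 38.87 MPa (case 4)
Final answer: 3, 2, 1, 4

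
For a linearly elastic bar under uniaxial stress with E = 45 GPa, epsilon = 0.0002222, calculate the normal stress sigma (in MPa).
Model: a linearly elastic bar under uniaxial stress, so epsilon = sigma / E.
Solve for sigma: sigma = epsilon·E.
Convert to SI units:
  E = 45 GPa = 4.5 × 10¹⁰ Pa
Substitute:
  sigma = 0.0002222 × (4.5 × 10¹⁰)
  sigma = 9.999 × 10⁶ Pa
Convert: sigma = 9.999 × 10⁶ Pa = 9.999 MPa
Final answer: sigma = 9.999 MPa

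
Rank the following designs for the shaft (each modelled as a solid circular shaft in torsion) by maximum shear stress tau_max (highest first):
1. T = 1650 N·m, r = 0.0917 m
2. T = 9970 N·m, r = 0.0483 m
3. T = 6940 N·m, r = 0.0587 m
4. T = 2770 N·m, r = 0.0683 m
Model: a solid circular shaft in torsion, so tau_max = (2·T) / (π·r^3) (SI units).
  Case 1: tau_max = (2 × 1650) / (π × 0.0917^3) = 1.362 × 10⁶ Pa = 1.362 MPa
  Case 2: tau_max = (2 × 9970) / (π × 0.0483^3) = 5.633 × 10⁷ Pa = 56.33 MPa
  Case 3: tau_max = (2 × 6940) / (π × 0.0587^3) = 2.184 × 10⁷ Pa = 21.84 MPa
  Case 4: tau_max = (2 × 2770) / (π × 0.0683^3) = 5.535 × 10⁶ Pa = 5.535 MPa
Ordering: 56.33 MPa (case 2) > 21.84 MPa (case 3) > 5.535 MPa (case 4) > 1.362 MPa (case 1)
Final answer: 2, 3, 4, 1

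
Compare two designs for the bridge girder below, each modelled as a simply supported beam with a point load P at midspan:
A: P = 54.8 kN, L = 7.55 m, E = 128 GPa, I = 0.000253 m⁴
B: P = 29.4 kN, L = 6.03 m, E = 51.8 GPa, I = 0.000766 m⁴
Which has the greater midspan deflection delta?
Model: a simply supported beam with a point load P at midspan, so delta = (P·L^3) / (48·E·I) (SI units).
  A: delta = (54800 × 7.55^3) / (48 × (1.28 × 10¹¹) × 0.000253) = 0.01517 m = 15.17 mm
  B: delta = (29400 × 6.03^3) / (48 × (5.18 × 10¹⁰) × 0.000766) = 0.003385 m = 3.385 mm
15.17 mm > 3.385 mm, so A is larger.
Final answer: A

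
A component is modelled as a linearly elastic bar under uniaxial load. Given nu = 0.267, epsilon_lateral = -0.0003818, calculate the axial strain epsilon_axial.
Model: a linearly elastic bar under uniaxial load, so epsilon_lateral = -nu·epsilon_axial.
Solve for epsilon_axial: epsilon_axial = -epsilon_lateral / nu.
Substitute:
  epsilon_axial = -(-0.0003818) / 0.267
  epsilon_axial = 0.00143
Final answer: epsilon_axial = 0.00143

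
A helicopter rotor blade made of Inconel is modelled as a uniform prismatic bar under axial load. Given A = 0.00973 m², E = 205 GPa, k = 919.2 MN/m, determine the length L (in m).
Model: a uniform prismatic bar under axial load, so k = (A·E) / L.
Solve for L: L = (A·E) / k.
Convert to SI units:
  E = 205 GPa = 2.05 × 10¹¹ Pa
  k = 919.2 MN/m = 9.192 × 10⁸ N/m
Substitute:
  L = (0.00973 × (2.05 × 10¹¹)) / (9.192 × 10⁸)
  L = 2.17 m
Final answer: L = 2.17 m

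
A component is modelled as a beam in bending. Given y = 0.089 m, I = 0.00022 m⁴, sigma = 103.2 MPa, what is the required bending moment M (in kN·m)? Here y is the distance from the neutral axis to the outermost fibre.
Model: a beam in bending, so sigma = (M·y) / I.
Solve for M: M = (sigma·I) / y.
Convert to SI units:
  sigma = 103.2 MPa = 1.032 × 10⁸ Pa
Substitute:
  M = ((1.032 × 10⁸) × 0.00022) / 0.089
  M = 255100 N·m
Convert: M = 255100 N·m = 255.1 kN·m
Final answer: M = 255.1 kN·m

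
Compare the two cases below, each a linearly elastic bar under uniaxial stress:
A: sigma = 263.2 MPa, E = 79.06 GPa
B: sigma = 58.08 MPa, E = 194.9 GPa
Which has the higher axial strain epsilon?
Model: a linearly elastic bar under uniaxial stress, so epsilon = sigma / E (SI units).
  A: epsilon = (2.632 × 10⁸) / (7.906 × 10¹⁰) = 0.003329
  B: epsilon = (5.808 × 10⁷) / (1.949 × 10¹¹) = 0.000298
0.003329 > 0.000298, so A is larger.
Final answer: A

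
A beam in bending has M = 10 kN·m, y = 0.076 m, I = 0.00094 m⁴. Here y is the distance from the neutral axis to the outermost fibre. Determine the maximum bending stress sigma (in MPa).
Model: a beam in bending, so sigma = (M·y) / I.
Convert to SI units:
  M = 10 kN·m = 10000 N·m
Substitute:
  sigma = (10000 × 0.076) / 0.00094
  sigma = 808500 Pa
Convert: sigma = 808500 Pa = 0.8085 MPa
Final answer: sigma = 0.8085 MPa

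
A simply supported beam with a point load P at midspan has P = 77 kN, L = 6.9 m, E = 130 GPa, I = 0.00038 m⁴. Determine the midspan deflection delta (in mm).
Model: a simply supported beam with a point load P at midspan, so delta = (P·L^3) / (48·E·I).
Convert to SI units:
  P = 77 kN = 77000 N
  E = 130 GPa = 1.3 × 10¹¹ Pa
Substitute:
  delta = (77000 × 6.9^3) / (48 × (1.3 × 10¹¹) × 0.00038)
  delta = 0.01067 m
Convert: delta = 0.01067 m = 10.67 mm
Final answer: delta = 10.67 mm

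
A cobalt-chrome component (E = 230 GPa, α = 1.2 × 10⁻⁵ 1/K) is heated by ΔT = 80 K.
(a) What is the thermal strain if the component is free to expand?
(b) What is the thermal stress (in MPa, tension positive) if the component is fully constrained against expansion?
(a) Free thermal strain ε_th = α·ΔT = (1.2 × 10⁻⁵) × 80 = 0.00096
(b) Fully constrained, the expansion is suppressed, so σ = -E·α·ΔT. Convert E = 230 GPa = 2.3 × 10¹¹ Pa.
  σ = -(2.3 × 10¹¹) × (1.2 × 10⁻⁵) × 80 = -2.208 × 10⁸ Pa = -220.8 MPa (compressive)
Final answer: (a) ε_th = 0.00096, (b) σ = -220.8 MPa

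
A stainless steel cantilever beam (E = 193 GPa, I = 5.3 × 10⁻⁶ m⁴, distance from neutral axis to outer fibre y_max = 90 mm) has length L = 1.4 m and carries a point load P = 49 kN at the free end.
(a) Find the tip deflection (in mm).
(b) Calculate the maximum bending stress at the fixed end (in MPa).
(a) Tip deflection of a cantilever with an end point load: δ = P·L^3 / (3·E·I). Convert P = 49 kN = 49000 N, E = 193 GPa = 1.93 × 10¹¹ Pa.
  δ = (49000 × 1.4^3) / (3 × (1.93 × 10¹¹) × (5.3 × 10⁻⁶)) = 0.04382 m = 43.82 mm
(b) Maximum bending moment at the fixed end: M = P·L = 49000 × 1.4 = 68600 N·m. Convert y_max = 90 mm = 0.09 m.
  σ = M·y_max / I = (68600 × 0.09) / (5.3 × 10⁻⁶) = 1.165 × 10⁹ Pa = 1165 MPa
Final answer: (a) δ = 43.82 mm, (b) σ = 1165 MPa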